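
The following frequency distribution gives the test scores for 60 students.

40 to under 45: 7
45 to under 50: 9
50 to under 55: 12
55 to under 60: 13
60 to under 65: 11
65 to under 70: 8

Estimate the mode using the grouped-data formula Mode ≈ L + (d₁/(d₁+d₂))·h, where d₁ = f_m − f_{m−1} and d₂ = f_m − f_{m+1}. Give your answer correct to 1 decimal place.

56.7

Modal class: 55 to under 60 (highest frequency 13).
d₁ = 13 − 12 = 1, d₂ = 13 − 11 = 2
Mode ≈ 55 + (1/(1+2)) × 5 = 55 + 1.6667 = 56.6667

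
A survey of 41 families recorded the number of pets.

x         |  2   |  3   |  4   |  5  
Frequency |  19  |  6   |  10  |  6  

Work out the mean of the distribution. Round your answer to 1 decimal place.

3.1

Values: 2, 3, 4, 5
Σfx = 19×2 + 6×3 + 10×4 + 6×5 = 126
n = Σf = 41
Mean = 126 / 41 = 3.0732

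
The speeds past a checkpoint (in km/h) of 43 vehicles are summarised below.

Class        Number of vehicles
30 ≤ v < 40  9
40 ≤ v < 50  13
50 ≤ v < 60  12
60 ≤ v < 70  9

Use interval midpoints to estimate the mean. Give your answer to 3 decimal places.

49.884

Midpoints: 35, 45, 55, 65
Σfm = 9×35 + 13×45 + 12×55 + 9×65 = 2145
n = Σf = 43
Mean = 2145 / 43 = 49.8837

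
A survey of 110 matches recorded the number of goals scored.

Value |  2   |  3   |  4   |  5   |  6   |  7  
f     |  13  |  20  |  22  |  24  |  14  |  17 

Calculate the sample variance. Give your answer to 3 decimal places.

2.527

Values: 2, 3, 4, 5, 6, 7
n = 110, Σfx = 497, mean = 4.5182
Σfx² = 2521
Σf(x − x̄)² = Σfx² − (Σfx)²/n = 2521 − 497²/110 = 275.4636
Sample variance = 275.4636 / 109 = 2.5272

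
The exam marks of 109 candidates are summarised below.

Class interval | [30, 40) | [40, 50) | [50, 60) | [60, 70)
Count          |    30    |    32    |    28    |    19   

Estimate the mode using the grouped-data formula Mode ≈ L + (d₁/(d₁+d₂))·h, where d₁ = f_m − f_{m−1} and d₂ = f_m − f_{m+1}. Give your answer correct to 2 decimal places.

Modal class: [40, 50) (highest frequency 32).
d₁ = 32 − 30 = 2, d₂ = 32 − 28 = 4
Mode ≈ 40 + (2/(2+4)) × 10 = 40 + 3.3333 = 43.3333

43.33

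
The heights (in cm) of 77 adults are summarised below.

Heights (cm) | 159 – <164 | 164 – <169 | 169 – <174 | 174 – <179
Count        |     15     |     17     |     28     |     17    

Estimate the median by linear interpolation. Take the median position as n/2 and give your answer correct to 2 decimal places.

170.16

Cumulative frequencies: 15, 32, 60, 77
n = 77; position = n/2 = 38.5.
This falls in the class 169 – <174: L = 169, F = 32, f = 28, h = 5.
Median ≈ 169 + ((38.5 − 32) / 28) × 5 = 170.1607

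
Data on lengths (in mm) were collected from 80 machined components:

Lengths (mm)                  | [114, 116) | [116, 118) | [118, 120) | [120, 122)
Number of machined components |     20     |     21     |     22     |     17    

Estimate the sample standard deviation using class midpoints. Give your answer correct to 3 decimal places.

Midpoints: 115, 117, 119, 121
n = 80, Σfm = 9432, mean = 117.9000
Σfm² = 1112408
Σf(m − x̄)² = Σfm² − (Σfm)²/n = 1112408 − 9432²/80 = 375.2000
Sample variance = 375.2000 / 79 = 4.7494
Standard deviation = √4.7494 = 2.1793

2.179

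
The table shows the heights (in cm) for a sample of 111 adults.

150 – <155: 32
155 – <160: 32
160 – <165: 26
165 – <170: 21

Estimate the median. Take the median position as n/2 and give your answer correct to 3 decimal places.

158.672

Cumulative frequencies: 32, 64, 90, 111
n = 111; position = n/2 = 55.5.
This falls in the class 155 – <160: L = 155, F = 32, f = 32, h = 5.
Median ≈ 155 + ((55.5 − 32) / 32) × 5 = 158.6719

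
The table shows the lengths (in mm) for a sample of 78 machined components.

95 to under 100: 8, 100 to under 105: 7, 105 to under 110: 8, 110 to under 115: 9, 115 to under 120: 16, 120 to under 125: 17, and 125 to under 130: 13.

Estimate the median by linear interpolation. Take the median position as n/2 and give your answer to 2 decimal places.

Cumulative frequencies: 8, 15, 23, 32, 48, 65, 78
n = 78; position = n/2 = 39.
This falls in the class 115 to under 120: L = 115, F = 32, f = 16, h = 5.
Median ≈ 115 + ((39 − 32) / 16) × 5 = 117.1875

117.19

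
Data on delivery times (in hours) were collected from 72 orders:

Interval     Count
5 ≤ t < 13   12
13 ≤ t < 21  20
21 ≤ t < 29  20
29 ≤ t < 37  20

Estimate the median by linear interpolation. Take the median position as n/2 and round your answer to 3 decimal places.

Cumulative frequencies: 12, 32, 52, 72
n = 72; position = n/2 = 36.
This falls in the class 21 ≤ t < 29: L = 21, F = 32, f = 20, h = 8.
Median ≈ 21 + ((36 − 32) / 20) × 8 = 22.6000

22.600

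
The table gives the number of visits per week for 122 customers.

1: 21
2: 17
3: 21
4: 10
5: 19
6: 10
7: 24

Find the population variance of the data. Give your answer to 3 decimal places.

4.529

Values: 1, 2, 3, 4, 5, 6, 7
n = 122, Σfx = 481, mean = 3.9426
Σfx² = 2449
Σf(x − x̄)² = Σfx² − (Σfx)²/n = 2449 − 481²/122 = 552.5984
Population variance = 552.5984 / 122 = 4.5295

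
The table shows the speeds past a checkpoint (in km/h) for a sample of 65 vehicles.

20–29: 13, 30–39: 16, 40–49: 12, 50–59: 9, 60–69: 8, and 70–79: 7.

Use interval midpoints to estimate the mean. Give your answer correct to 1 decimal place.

Midpoints: 24.5, 34.5, 44.5, 54.5, 64.5, 74.5
Σfm = 13×24.5 + 16×34.5 + 12×44.5 + 9×54.5 + 8×64.5 + 7×74.5 = 2932.5
n = Σf = 65
Mean = 2932.5 / 65 = 45.1154

45.1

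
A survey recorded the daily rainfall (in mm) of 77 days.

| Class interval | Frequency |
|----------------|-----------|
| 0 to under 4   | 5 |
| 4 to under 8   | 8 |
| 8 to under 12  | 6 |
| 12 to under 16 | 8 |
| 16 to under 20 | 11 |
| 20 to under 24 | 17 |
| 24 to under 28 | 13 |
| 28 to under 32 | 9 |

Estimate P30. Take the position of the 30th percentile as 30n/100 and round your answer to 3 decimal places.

14.050

Cumulative frequencies: 5, 13, 19, 27, 38, 55, 68, 77
n = 77; position = 30n/100 = 23.1.
This falls in the class 12 to under 16: L = 12, F = 19, f = 8, h = 4.
30th percentile ≈ 12 + ((23.1 − 19) / 8) × 4 = 14.0500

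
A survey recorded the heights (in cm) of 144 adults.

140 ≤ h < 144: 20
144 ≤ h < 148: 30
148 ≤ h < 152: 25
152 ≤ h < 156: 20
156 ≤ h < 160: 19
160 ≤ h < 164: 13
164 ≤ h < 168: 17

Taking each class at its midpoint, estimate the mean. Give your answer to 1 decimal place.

152.6

Midpoints: 142, 146, 150, 154, 158, 162, 166
Σfm = 20×142 + 30×146 + 25×150 + 20×154 + 19×158 + 13×162 + 17×166 = 21980
n = Σf = 144
Mean = 21980 / 144 = 152.6389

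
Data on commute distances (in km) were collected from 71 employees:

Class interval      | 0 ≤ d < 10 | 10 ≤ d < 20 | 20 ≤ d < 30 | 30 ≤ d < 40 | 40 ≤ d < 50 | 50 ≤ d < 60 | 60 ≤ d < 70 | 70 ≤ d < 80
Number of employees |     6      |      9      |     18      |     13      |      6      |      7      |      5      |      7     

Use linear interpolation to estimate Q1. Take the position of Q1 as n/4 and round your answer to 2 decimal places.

Cumulative frequencies: 6, 15, 33, 46, 52, 59, 64, 71
n = 71; position = n/4 = 17.75.
This falls in the class 20 ≤ d < 30: L = 20, F = 15, f = 18, h = 10.
Lower quartile ≈ 20 + ((17.75 − 15) / 18) × 10 = 21.5278

21.53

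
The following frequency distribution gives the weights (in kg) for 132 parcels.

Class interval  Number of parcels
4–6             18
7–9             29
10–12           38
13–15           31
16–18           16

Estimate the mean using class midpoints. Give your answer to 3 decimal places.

10.955

Midpoints: 5, 8, 11, 14, 17
Σfm = 18×5 + 29×8 + 38×11 + 31×14 + 16×17 = 1446
n = Σf = 132
Mean = 1446 / 132 = 10.9545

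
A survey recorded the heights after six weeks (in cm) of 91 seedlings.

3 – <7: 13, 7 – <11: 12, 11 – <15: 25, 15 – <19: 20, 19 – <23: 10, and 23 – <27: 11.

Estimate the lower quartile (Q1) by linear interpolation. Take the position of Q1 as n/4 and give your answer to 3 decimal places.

Cumulative frequencies: 13, 25, 50, 70, 80, 91
n = 91; position = n/4 = 22.75.
This falls in the class 7 – <11: L = 7, F = 13, f = 12, h = 4.
Lower quartile ≈ 7 + ((22.75 − 13) / 12) × 4 = 10.2500

10.250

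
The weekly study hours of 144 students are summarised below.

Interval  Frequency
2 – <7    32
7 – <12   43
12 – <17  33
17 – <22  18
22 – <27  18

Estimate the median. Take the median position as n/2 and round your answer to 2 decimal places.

11.65

Cumulative frequencies: 32, 75, 108, 126, 144
n = 144; position = n/2 = 72.
This falls in the class 7 – <12: L = 7, F = 32, f = 43, h = 5.
Median ≈ 7 + ((72 − 32) / 43) × 5 = 11.6512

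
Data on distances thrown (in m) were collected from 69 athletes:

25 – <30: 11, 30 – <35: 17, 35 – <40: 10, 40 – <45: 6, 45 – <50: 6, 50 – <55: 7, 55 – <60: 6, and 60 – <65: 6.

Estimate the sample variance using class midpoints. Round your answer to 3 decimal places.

131.522

Midpoints: 27.5, 32.5, 37.5, 42.5, 47.5, 52.5, 57.5, 62.5
n = 69, Σfm = 2857.5, mean = 41.4130
Σfm² = 127281.25
Σf(m − x̄)² = Σfm² − (Σfm)²/n = 127281.25 − 2857.5²/69 = 8943.4783
Sample variance = 8943.4783 / 68 = 131.5217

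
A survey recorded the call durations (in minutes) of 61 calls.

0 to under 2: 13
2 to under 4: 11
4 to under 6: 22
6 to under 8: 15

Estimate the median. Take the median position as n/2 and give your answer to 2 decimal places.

4.59

Cumulative frequencies: 13, 24, 46, 61
n = 61; position = n/2 = 30.5.
This falls in the class 4 to under 6: L = 4, F = 24, f = 22, h = 2.
Median ≈ 4 + ((30.5 − 24) / 22) × 2 = 4.5909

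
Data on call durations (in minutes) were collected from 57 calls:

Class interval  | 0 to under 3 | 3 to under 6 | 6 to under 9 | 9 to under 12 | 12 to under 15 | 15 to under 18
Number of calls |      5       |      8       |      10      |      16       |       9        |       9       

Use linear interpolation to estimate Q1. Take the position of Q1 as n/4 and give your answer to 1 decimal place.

6.4

Cumulative frequencies: 5, 13, 23, 39, 48, 57
n = 57; position = n/4 = 14.25.
This falls in the class 6 to under 9: L = 6, F = 13, f = 10, h = 3.
Lower quartile ≈ 6 + ((14.25 − 13) / 10) × 3 = 6.3750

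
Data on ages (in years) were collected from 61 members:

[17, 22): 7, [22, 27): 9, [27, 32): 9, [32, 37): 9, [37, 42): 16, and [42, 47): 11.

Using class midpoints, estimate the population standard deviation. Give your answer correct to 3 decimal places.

Midpoints: 19.5, 24.5, 29.5, 34.5, 39.5, 44.5
n = 61, Σfm = 2054.5, mean = 33.6803
Σfm² = 73355.25
Σf(m − x̄)² = Σfm² − (Σfm)²/n = 73355.25 − 2054.5²/61 = 4159.0164
Population variance = 4159.0164 / 61 = 68.1806
Standard deviation = √68.1806 = 8.2572

8.257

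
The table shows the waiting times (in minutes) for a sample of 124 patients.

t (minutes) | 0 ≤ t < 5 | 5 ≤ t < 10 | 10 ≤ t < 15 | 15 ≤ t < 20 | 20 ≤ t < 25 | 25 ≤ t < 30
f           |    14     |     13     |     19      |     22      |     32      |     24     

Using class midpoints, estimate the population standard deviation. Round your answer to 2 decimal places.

Midpoints: 2.5, 7.5, 12.5, 17.5, 22.5, 27.5
n = 124, Σfm = 2135, mean = 17.2177
Σfm² = 44875
Σf(m − x̄)² = Σfm² − (Σfm)²/n = 44875 − 2135²/124 = 8115.1210
Population variance = 8115.1210 / 124 = 65.4445
Standard deviation = √65.4445 = 8.0898

8.09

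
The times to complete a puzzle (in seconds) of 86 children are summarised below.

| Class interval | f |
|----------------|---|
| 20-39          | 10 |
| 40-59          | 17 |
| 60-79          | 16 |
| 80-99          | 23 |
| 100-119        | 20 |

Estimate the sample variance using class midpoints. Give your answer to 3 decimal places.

715.951

Midpoints: 29.5, 49.5, 69.5, 89.5, 109.5
n = 86, Σfm = 6497, mean = 75.5465
Σfm² = 551681.5
Σf(m − x̄)² = Σfm² − (Σfm)²/n = 551681.5 − 6497²/86 = 60855.8140
Sample variance = 60855.8140 / 85 = 715.9508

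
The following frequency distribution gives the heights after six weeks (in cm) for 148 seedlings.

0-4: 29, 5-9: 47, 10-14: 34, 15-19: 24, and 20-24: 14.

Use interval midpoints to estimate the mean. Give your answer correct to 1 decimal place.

Midpoints: 2, 7, 12, 17, 22
Σfm = 29×2 + 47×7 + 34×12 + 24×17 + 14×22 = 1511
n = Σf = 148
Mean = 1511 / 148 = 10.2095

10.2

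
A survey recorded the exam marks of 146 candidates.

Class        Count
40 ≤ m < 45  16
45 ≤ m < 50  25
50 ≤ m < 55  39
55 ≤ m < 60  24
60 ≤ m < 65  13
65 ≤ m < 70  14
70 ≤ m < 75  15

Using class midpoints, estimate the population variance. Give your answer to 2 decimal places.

Midpoints: 42.5, 47.5, 52.5, 57.5, 62.5, 67.5, 72.5
n = 146, Σfm = 8140, mean = 55.7534
Σfm² = 465562.5
Σf(m − x̄)² = Σfm² − (Σfm)²/n = 465562.5 − 8140²/146 = 11729.6233
Population variance = 11729.6233 / 146 = 80.3399

80.34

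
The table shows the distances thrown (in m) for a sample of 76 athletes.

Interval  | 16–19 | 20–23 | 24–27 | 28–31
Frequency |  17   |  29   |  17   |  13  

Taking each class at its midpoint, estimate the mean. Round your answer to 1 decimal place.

Midpoints: 17.5, 21.5, 25.5, 29.5
Σfm = 17×17.5 + 29×21.5 + 17×25.5 + 13×29.5 = 1738
n = Σf = 76
Mean = 1738 / 76 = 22.8684

22.9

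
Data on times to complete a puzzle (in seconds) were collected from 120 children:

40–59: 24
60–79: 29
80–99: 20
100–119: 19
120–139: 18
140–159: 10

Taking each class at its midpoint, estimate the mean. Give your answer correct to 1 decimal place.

90.8

Midpoints: 49.5, 69.5, 89.5, 109.5, 129.5, 149.5
Σfm = 24×49.5 + 29×69.5 + 20×89.5 + 19×109.5 + 18×129.5 + 10×149.5 = 10900
n = Σf = 120
Mean = 10900 / 120 = 90.8333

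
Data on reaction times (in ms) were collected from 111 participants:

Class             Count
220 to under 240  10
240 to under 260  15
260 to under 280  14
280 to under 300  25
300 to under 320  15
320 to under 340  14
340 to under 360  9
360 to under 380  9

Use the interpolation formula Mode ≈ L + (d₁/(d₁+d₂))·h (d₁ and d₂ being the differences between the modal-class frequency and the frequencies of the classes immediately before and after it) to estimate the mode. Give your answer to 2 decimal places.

290.48

Modal class: 280 to under 300 (highest frequency 25).
d₁ = 25 − 14 = 11, d₂ = 25 − 15 = 10
Mode ≈ 280 + (11/(11+10)) × 20 = 280 + 10.4762 = 290.4762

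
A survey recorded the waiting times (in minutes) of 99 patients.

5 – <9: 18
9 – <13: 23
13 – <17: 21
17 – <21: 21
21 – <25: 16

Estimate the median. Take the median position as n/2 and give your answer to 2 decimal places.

14.62

Cumulative frequencies: 18, 41, 62, 83, 99
n = 99; position = n/2 = 49.5.
This falls in the class 13 – <17: L = 13, F = 41, f = 21, h = 4.
Median ≈ 13 + ((49.5 − 41) / 21) × 4 = 14.6190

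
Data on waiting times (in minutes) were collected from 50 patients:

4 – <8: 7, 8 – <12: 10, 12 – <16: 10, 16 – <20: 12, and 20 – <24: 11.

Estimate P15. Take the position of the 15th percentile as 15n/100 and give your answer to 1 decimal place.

8.2

Cumulative frequencies: 7, 17, 27, 39, 50
n = 50; position = 15n/100 = 7.5.
This falls in the class 8 – <12: L = 8, F = 7, f = 10, h = 4.
15th percentile ≈ 8 + ((7.5 − 7) / 10) × 4 = 8.2000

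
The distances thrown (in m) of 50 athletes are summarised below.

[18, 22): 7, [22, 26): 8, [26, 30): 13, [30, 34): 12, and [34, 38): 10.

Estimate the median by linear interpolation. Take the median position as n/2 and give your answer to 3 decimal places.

29.077

Cumulative frequencies: 7, 15, 28, 40, 50
n = 50; position = n/2 = 25.
This falls in the class [26, 30): L = 26, F = 15, f = 13, h = 4.
Median ≈ 26 + ((25 − 15) / 13) × 4 = 29.0769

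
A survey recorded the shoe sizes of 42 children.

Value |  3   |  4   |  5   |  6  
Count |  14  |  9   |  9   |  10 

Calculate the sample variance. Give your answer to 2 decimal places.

1.41

Values: 3, 4, 5, 6
n = 42, Σfx = 183, mean = 4.3571
Σfx² = 855
Σf(x − x̄)² = Σfx² − (Σfx)²/n = 855 − 183²/42 = 57.6429
Sample variance = 57.6429 / 41 = 1.4059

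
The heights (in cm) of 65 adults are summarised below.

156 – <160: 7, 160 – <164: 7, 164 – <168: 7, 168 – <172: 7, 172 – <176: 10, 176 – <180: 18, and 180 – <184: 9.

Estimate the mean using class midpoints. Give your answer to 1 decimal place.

Midpoints: 158, 162, 166, 170, 174, 178, 182
Σfm = 7×158 + 7×162 + 7×166 + 7×170 + 10×174 + 18×178 + 9×182 = 11174
n = Σf = 65
Mean = 11174 / 65 = 171.9077

171.9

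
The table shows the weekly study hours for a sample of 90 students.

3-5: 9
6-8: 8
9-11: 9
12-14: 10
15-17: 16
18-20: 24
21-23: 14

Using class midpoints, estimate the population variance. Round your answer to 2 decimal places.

Midpoints: 4, 7, 10, 13, 16, 19, 22
n = 90, Σfm = 1332, mean = 14.8000
Σfm² = 22662
Σf(m − x̄)² = Σfm² − (Σfm)²/n = 22662 − 1332²/90 = 2948.4000
Population variance = 2948.4000 / 90 = 32.7600

32.76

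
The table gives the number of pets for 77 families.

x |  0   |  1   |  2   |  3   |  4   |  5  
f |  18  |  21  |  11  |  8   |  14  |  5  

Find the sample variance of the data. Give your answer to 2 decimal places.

2.65

Values: 0, 1, 2, 3, 4, 5
n = 77, Σfx = 148, mean = 1.9221
Σfx² = 486
Σf(x − x̄)² = Σfx² − (Σfx)²/n = 486 − 148²/77 = 201.5325
Sample variance = 201.5325 / 76 = 2.6517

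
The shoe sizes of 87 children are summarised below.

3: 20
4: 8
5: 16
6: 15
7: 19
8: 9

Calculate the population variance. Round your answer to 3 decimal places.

Values: 3, 4, 5, 6, 7, 8
n = 87, Σfx = 467, mean = 5.3678
Σfx² = 2755
Σf(x − x̄)² = Σfx² − (Σfx)²/n = 2755 − 467²/87 = 248.2299
Population variance = 248.2299 / 87 = 2.8532

2.853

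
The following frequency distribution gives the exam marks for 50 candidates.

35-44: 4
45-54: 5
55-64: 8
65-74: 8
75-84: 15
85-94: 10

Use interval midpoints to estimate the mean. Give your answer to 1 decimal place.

Midpoints: 39.5, 49.5, 59.5, 69.5, 79.5, 89.5
Σfm = 4×39.5 + 5×49.5 + 8×59.5 + 8×69.5 + 15×79.5 + 10×89.5 = 3525
n = Σf = 50
Mean = 3525 / 50 = 70.5000

70.5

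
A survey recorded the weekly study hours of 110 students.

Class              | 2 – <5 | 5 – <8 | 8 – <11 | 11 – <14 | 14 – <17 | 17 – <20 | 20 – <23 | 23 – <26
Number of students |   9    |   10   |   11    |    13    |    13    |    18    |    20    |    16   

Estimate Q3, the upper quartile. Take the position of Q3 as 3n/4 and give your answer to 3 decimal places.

21.275

Cumulative frequencies: 9, 19, 30, 43, 56, 74, 94, 110
n = 110; position = 3n/4 = 82.5.
This falls in the class 20 – <23: L = 20, F = 74, f = 20, h = 3.
Upper quartile ≈ 20 + ((82.5 − 74) / 20) × 3 = 21.2750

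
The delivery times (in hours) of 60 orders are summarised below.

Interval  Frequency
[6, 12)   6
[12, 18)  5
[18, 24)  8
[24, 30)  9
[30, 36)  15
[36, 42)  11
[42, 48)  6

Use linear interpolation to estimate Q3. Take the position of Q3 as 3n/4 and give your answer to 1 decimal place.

37.1

Cumulative frequencies: 6, 11, 19, 28, 43, 54, 60
n = 60; position = 3n/4 = 45.
This falls in the class [36, 42): L = 36, F = 43, f = 11, h = 6.
Upper quartile ≈ 36 + ((45 − 43) / 11) × 6 = 37.0909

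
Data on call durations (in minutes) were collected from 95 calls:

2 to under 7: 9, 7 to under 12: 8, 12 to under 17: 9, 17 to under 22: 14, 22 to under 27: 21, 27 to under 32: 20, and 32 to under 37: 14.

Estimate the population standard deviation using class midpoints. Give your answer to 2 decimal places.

9.20

Midpoints: 4.5, 9.5, 14.5, 19.5, 24.5, 29.5, 34.5
n = 95, Σfm = 2107.5, mean = 22.1842
Σfm² = 54793.75
Σf(m − x̄)² = Σfm² − (Σfm)²/n = 54793.75 − 2107.5²/95 = 8040.5263
Population variance = 8040.5263 / 95 = 84.6371
Standard deviation = √84.6371 = 9.1998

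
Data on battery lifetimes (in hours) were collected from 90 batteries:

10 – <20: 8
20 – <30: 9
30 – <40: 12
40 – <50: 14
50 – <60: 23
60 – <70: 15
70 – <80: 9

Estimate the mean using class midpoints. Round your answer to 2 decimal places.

Midpoints: 15, 25, 35, 45, 55, 65, 75
Σfm = 8×15 + 9×25 + 12×35 + 14×45 + 23×55 + 15×65 + 9×75 = 4310
n = Σf = 90
Mean = 4310 / 90 = 47.8889

47.89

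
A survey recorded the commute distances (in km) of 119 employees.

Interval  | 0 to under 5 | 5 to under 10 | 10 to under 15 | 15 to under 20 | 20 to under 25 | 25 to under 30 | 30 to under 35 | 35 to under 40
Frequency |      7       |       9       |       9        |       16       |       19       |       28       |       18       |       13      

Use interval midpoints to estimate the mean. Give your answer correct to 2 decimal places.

23.09

Midpoints: 2.5, 7.5, 12.5, 17.5, 22.5, 27.5, 32.5, 37.5
Σfm = 7×2.5 + 9×7.5 + 9×12.5 + 16×17.5 + 19×22.5 + 28×27.5 + 18×32.5 + 13×37.5 = 2747.5
n = Σf = 119
Mean = 2747.5 / 119 = 23.0882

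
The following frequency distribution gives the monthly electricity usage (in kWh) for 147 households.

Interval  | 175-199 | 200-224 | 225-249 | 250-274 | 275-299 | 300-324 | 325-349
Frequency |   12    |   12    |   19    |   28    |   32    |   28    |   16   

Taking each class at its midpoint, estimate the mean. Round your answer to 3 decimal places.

271.694

Midpoints: 187, 212, 237, 262, 287, 312, 337
Σfm = 12×187 + 12×212 + 19×237 + 28×262 + 32×287 + 28×312 + 16×337 = 39939
n = Σf = 147
Mean = 39939 / 147 = 271.6939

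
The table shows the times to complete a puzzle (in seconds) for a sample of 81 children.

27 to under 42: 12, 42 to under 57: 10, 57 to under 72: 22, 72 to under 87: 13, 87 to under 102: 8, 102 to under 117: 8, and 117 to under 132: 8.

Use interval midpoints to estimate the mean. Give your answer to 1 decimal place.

73.9

Midpoints: 34.5, 49.5, 64.5, 79.5, 94.5, 109.5, 124.5
Σfm = 12×34.5 + 10×49.5 + 22×64.5 + 13×79.5 + 8×94.5 + 8×109.5 + 8×124.5 = 5989.5
n = Σf = 81
Mean = 5989.5 / 81 = 73.9444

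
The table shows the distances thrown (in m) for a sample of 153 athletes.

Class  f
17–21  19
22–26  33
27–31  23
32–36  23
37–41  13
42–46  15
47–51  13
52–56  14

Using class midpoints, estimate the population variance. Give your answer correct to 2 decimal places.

120.85

Midpoints: 19, 24, 29, 34, 39, 44, 49, 54
n = 153, Σfm = 5162, mean = 33.7386
Σfm² = 192648
Σf(m − x̄)² = Σfm² − (Σfm)²/n = 192648 − 5162²/153 = 18489.5425
Population variance = 18489.5425 / 153 = 120.8467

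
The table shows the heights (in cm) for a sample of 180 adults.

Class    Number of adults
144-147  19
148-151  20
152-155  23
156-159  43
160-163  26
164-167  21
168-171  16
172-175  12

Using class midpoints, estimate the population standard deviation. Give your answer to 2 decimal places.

Midpoints: 145.5, 149.5, 153.5, 157.5, 161.5, 165.5, 169.5, 173.5
n = 180, Σfm = 28526, mean = 158.4778
Σfm² = 4532085
Σf(m − x̄)² = Σfm² − (Σfm)²/n = 4532085 − 28526²/180 = 11347.9111
Population variance = 11347.9111 / 180 = 63.0440
Standard deviation = √63.0440 = 7.9400

7.94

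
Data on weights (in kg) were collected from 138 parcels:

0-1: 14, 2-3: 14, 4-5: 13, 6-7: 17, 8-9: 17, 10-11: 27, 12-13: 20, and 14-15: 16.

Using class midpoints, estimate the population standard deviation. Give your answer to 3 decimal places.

Midpoints: 0.5, 2.5, 4.5, 6.5, 8.5, 10.5, 12.5, 14.5
n = 138, Σfm = 1121, mean = 8.1232
Σfm² = 11766.5
Σf(m − x̄)² = Σfm² − (Σfm)²/n = 11766.5 − 1121²/138 = 2660.4058
Population variance = 2660.4058 / 138 = 19.2783
Standard deviation = √19.2783 = 4.3907

4.391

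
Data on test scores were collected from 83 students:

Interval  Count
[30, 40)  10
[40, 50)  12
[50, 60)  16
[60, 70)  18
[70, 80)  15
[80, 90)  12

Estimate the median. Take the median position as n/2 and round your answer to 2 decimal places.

61.94

Cumulative frequencies: 10, 22, 38, 56, 71, 83
n = 83; position = n/2 = 41.5.
This falls in the class [60, 70): L = 60, F = 38, f = 18, h = 10.
Median ≈ 60 + ((41.5 − 38) / 18) × 10 = 61.9444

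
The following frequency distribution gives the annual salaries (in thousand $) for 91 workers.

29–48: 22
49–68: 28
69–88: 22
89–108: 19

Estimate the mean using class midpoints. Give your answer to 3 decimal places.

Midpoints: 38.5, 58.5, 78.5, 98.5
Σfm = 22×38.5 + 28×58.5 + 22×78.5 + 19×98.5 = 6083.5
n = Σf = 91
Mean = 6083.5 / 91 = 66.8516

66.852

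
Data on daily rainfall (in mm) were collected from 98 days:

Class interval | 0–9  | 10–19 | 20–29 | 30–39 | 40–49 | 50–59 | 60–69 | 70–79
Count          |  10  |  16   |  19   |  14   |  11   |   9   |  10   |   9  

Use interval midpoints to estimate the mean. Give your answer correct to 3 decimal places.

Midpoints: 4.5, 14.5, 24.5, 34.5, 44.5, 54.5, 64.5, 74.5
Σfm = 10×4.5 + 16×14.5 + 19×24.5 + 14×34.5 + 11×44.5 + 9×54.5 + 10×64.5 + 9×74.5 = 3521
n = Σf = 98
Mean = 3521 / 98 = 35.9286

35.929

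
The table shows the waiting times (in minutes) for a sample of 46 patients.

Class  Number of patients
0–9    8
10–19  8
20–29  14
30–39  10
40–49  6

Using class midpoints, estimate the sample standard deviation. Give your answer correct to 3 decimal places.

12.816

Midpoints: 4.5, 14.5, 24.5, 34.5, 44.5
n = 46, Σfm = 1107, mean = 24.0652
Σfm² = 34031.5
Σf(m − x̄)² = Σfm² − (Σfm)²/n = 34031.5 − 1107²/46 = 7391.3043
Sample variance = 7391.3043 / 45 = 164.2512
Standard deviation = √164.2512 = 12.8161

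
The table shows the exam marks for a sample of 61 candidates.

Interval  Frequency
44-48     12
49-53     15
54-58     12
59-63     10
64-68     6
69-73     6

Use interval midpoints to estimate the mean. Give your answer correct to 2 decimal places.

Midpoints: 46, 51, 56, 61, 66, 71
Σfm = 12×46 + 15×51 + 12×56 + 10×61 + 6×66 + 6×71 = 3421
n = Σf = 61
Mean = 3421 / 61 = 56.0820

56.08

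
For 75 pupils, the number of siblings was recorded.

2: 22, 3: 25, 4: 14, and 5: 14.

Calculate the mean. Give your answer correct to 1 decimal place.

3.3

Values: 2, 3, 4, 5
Σfx = 22×2 + 25×3 + 14×4 + 14×5 = 245
n = Σf = 75
Mean = 245 / 75 = 3.2667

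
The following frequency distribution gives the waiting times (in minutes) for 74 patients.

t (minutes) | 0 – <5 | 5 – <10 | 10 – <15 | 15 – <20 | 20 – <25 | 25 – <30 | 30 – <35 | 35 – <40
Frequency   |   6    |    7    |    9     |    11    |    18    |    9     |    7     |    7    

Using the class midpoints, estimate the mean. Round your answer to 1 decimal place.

20.5

Midpoints: 2.5, 7.5, 12.5, 17.5, 22.5, 27.5, 32.5, 37.5
Σfm = 6×2.5 + 7×7.5 + 9×12.5 + 11×17.5 + 18×22.5 + 9×27.5 + 7×32.5 + 7×37.5 = 1515
n = Σf = 74
Mean = 1515 / 74 = 20.4730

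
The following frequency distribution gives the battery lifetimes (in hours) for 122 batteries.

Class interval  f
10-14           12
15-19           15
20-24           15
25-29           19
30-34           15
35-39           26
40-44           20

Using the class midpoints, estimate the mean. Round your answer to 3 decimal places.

28.885

Midpoints: 12, 17, 22, 27, 32, 37, 42
Σfm = 12×12 + 15×17 + 15×22 + 19×27 + 15×32 + 26×37 + 20×42 = 3524
n = Σf = 122
Mean = 3524 / 122 = 28.8852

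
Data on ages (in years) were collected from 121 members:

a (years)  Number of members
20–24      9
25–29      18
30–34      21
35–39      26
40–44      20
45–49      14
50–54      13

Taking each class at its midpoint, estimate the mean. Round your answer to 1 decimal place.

37.1

Midpoints: 22, 27, 32, 37, 42, 47, 52
Σfm = 9×22 + 18×27 + 21×32 + 26×37 + 20×42 + 14×47 + 13×52 = 4492
n = Σf = 121
Mean = 4492 / 121 = 37.1240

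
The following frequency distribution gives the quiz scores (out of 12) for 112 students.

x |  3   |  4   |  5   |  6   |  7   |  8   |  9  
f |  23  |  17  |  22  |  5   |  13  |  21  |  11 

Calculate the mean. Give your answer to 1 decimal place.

Values: 3, 4, 5, 6, 7, 8, 9
Σfx = 23×3 + 17×4 + 22×5 + 5×6 + 13×7 + 21×8 + 11×9 = 635
n = Σf = 112
Mean = 635 / 112 = 5.6696

5.7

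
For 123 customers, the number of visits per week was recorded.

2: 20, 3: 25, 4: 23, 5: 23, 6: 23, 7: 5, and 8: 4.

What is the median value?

Cumulative frequencies: 20, 45, 68, 91, 114, 119, 123
n = 123, so the median is the value in position (n+1)/2 = 62.
Position 62 falls at value 4.

4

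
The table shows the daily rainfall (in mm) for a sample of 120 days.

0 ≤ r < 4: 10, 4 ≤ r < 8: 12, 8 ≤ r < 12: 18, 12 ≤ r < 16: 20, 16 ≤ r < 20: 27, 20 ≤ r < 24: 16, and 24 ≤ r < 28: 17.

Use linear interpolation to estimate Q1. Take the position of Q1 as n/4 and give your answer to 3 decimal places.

Cumulative frequencies: 10, 22, 40, 60, 87, 103, 120
n = 120; position = n/4 = 30.
This falls in the class 8 ≤ r < 12: L = 8, F = 22, f = 18, h = 4.
Lower quartile ≈ 8 + ((30 − 22) / 18) × 4 = 9.7778

9.778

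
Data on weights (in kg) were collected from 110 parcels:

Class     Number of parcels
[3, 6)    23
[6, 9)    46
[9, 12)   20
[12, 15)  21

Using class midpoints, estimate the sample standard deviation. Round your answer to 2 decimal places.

Midpoints: 4.5, 7.5, 10.5, 13.5
n = 110, Σfm = 942, mean = 8.5636
Σfm² = 9085.5
Σf(m − x̄)² = Σfm² − (Σfm)²/n = 9085.5 − 942²/110 = 1018.5545
Sample variance = 1018.5545 / 109 = 9.3445
Standard deviation = √9.3445 = 3.0569

3.06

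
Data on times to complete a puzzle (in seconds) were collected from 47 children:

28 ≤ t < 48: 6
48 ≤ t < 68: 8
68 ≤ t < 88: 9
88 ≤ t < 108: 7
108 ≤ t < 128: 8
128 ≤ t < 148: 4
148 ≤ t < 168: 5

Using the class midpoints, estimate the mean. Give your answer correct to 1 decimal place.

Midpoints: 38, 58, 78, 98, 118, 138, 158
Σfm = 6×38 + 8×58 + 9×78 + 7×98 + 8×118 + 4×138 + 5×158 = 4366
n = Σf = 47
Mean = 4366 / 47 = 92.8936

92.9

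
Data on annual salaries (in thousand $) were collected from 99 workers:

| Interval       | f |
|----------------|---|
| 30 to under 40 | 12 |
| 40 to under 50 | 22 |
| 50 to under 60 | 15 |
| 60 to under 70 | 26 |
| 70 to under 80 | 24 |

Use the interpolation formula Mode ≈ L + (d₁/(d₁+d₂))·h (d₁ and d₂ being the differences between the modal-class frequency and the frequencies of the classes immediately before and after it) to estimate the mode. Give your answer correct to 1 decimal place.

Modal class: 60 to under 70 (highest frequency 26).
d₁ = 26 − 15 = 11, d₂ = 26 − 24 = 2
Mode ≈ 60 + (11/(11+2)) × 10 = 60 + 8.4615 = 68.4615

68.5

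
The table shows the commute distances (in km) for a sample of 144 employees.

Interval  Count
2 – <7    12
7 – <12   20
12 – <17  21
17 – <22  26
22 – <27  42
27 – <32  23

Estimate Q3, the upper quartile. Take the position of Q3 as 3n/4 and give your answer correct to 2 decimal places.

Cumulative frequencies: 12, 32, 53, 79, 121, 144
n = 144; position = 3n/4 = 108.
This falls in the class 22 – <27: L = 22, F = 79, f = 42, h = 5.
Upper quartile ≈ 22 + ((108 − 79) / 42) × 5 = 25.4524

25.45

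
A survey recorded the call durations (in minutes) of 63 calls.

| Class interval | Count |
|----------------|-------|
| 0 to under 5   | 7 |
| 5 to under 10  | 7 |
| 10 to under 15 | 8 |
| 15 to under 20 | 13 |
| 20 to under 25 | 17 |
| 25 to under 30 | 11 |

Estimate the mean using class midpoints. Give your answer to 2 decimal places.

Midpoints: 2.5, 7.5, 12.5, 17.5, 22.5, 27.5
Σfm = 7×2.5 + 7×7.5 + 8×12.5 + 13×17.5 + 17×22.5 + 11×27.5 = 1082.5
n = Σf = 63
Mean = 1082.5 / 63 = 17.1825

17.18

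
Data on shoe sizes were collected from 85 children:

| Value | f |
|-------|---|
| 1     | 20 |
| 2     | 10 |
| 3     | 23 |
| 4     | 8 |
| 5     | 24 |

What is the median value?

3

Cumulative frequencies: 20, 30, 53, 61, 85
n = 85, so the median is the value in position (n+1)/2 = 43.
Position 43 falls at value 3.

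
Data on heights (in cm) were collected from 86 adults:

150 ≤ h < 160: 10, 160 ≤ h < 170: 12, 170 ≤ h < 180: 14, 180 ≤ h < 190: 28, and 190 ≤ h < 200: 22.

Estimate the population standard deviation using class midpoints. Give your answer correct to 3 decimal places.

Midpoints: 155, 165, 175, 185, 195
n = 86, Σfm = 15450, mean = 179.6512
Σfm² = 2790550
Σf(m − x̄)² = Σfm² − (Σfm)²/n = 2790550 − 15450²/86 = 14939.5349
Population variance = 14939.5349 / 86 = 173.7155
Standard deviation = √173.7155 = 13.1801

13.180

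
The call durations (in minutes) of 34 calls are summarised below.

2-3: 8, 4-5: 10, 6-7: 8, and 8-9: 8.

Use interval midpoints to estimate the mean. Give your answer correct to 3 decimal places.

Midpoints: 2.5, 4.5, 6.5, 8.5
Σfm = 8×2.5 + 10×4.5 + 8×6.5 + 8×8.5 = 185
n = Σf = 34
Mean = 185 / 34 = 5.4412

5.441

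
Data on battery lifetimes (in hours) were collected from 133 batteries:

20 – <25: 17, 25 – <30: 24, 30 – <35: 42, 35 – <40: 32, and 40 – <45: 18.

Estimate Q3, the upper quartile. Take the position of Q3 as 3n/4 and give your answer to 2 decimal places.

Cumulative frequencies: 17, 41, 83, 115, 133
n = 133; position = 3n/4 = 99.75.
This falls in the class 35 – <40: L = 35, F = 83, f = 32, h = 5.
Upper quartile ≈ 35 + ((99.75 − 83) / 32) × 5 = 37.6172

37.62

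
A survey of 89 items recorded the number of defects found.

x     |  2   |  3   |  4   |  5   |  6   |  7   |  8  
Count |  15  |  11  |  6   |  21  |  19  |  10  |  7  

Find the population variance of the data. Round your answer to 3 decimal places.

3.428

Values: 2, 3, 4, 5, 6, 7, 8
n = 89, Σfx = 432, mean = 4.8539
Σfx² = 2402
Σf(x − x̄)² = Σfx² − (Σfx)²/n = 2402 − 432²/89 = 305.1011
Population variance = 305.1011 / 89 = 3.4281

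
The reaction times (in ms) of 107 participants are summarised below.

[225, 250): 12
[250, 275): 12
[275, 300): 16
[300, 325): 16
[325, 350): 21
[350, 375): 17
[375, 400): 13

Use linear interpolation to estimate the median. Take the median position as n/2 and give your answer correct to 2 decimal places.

Cumulative frequencies: 12, 24, 40, 56, 77, 94, 107
n = 107; position = n/2 = 53.5.
This falls in the class [300, 325): L = 300, F = 40, f = 16, h = 25.
Median ≈ 300 + ((53.5 − 40) / 16) × 25 = 321.0938

321.09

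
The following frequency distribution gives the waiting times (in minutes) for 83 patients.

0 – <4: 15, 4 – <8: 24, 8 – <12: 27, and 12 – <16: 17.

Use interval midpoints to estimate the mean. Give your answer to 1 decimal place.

8.2

Midpoints: 2, 6, 10, 14
Σfm = 15×2 + 24×6 + 27×10 + 17×14 = 682
n = Σf = 83
Mean = 682 / 83 = 8.2169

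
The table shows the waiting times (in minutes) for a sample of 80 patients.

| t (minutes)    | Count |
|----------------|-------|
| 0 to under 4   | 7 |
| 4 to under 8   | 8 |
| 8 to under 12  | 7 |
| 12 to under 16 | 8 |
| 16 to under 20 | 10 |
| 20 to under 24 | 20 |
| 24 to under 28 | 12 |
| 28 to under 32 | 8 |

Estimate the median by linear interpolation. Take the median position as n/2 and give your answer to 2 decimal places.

Cumulative frequencies: 7, 15, 22, 30, 40, 60, 72, 80
n = 80; position = n/2 = 40.
This falls in the class 16 to under 20: L = 16, F = 30, f = 10, h = 4.
Median ≈ 16 + ((40 − 30) / 10) × 4 = 20.0000

20.00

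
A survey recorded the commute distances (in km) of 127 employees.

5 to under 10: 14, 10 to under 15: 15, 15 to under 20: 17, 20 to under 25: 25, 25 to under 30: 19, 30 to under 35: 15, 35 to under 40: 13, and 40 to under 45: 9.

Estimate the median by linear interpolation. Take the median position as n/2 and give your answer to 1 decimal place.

Cumulative frequencies: 14, 29, 46, 71, 90, 105, 118, 127
n = 127; position = n/2 = 63.5.
This falls in the class 20 to under 25: L = 20, F = 46, f = 25, h = 5.
Median ≈ 20 + ((63.5 − 46) / 25) × 5 = 23.5000

23.5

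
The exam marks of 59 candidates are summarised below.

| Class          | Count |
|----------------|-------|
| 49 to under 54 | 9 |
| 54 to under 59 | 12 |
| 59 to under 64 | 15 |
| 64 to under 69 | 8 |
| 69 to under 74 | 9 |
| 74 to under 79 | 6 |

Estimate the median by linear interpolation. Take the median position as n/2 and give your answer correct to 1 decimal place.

61.8

Cumulative frequencies: 9, 21, 36, 44, 53, 59
n = 59; position = n/2 = 29.5.
This falls in the class 59 to under 64: L = 59, F = 21, f = 15, h = 5.
Median ≈ 59 + ((29.5 − 21) / 15) × 5 = 61.8333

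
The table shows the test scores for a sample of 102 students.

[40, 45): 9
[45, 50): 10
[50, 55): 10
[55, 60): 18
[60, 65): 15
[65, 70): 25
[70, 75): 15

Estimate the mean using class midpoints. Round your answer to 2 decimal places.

Midpoints: 42.5, 47.5, 52.5, 57.5, 62.5, 67.5, 72.5
Σfm = 9×42.5 + 10×47.5 + 10×52.5 + 18×57.5 + 15×62.5 + 25×67.5 + 15×72.5 = 6130
n = Σf = 102
Mean = 6130 / 102 = 60.0980

60.10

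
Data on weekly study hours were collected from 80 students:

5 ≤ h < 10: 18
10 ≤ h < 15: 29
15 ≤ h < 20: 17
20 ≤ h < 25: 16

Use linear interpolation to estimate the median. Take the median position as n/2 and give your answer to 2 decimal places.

13.79

Cumulative frequencies: 18, 47, 64, 80
n = 80; position = n/2 = 40.
This falls in the class 10 ≤ h < 15: L = 10, F = 18, f = 29, h = 5.
Median ≈ 10 + ((40 − 18) / 29) × 5 = 13.7931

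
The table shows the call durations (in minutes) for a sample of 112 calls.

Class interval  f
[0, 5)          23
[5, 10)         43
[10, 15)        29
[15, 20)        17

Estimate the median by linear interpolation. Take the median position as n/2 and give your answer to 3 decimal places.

Cumulative frequencies: 23, 66, 95, 112
n = 112; position = n/2 = 56.
This falls in the class [5, 10): L = 5, F = 23, f = 43, h = 5.
Median ≈ 5 + ((56 − 23) / 43) × 5 = 8.8372

8.837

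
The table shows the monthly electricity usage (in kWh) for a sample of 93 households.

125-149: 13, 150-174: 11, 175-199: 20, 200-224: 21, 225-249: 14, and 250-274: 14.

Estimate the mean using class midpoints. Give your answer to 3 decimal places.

201.516

Midpoints: 137, 162, 187, 212, 237, 262
Σfm = 13×137 + 11×162 + 20×187 + 21×212 + 14×237 + 14×262 = 18741
n = Σf = 93
Mean = 18741 / 93 = 201.5161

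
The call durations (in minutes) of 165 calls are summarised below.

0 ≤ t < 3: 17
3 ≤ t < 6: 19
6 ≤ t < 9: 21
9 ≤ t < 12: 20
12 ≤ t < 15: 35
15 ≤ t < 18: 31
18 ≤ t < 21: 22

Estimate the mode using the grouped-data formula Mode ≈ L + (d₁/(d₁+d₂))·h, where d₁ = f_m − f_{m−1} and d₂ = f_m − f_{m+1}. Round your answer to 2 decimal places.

14.37

Modal class: 12 ≤ t < 15 (highest frequency 35).
d₁ = 35 − 20 = 15, d₂ = 35 − 31 = 4
Mode ≈ 12 + (15/(15+4)) × 3 = 12 + 2.3684 = 14.3684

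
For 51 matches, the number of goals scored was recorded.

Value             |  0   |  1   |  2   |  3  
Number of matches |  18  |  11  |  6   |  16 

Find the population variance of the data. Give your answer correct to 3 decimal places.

1.572

Values: 0, 1, 2, 3
n = 51, Σfx = 71, mean = 1.3922
Σfx² = 179
Σf(x − x̄)² = Σfx² − (Σfx)²/n = 179 − 71²/51 = 80.1569
Population variance = 80.1569 / 51 = 1.5717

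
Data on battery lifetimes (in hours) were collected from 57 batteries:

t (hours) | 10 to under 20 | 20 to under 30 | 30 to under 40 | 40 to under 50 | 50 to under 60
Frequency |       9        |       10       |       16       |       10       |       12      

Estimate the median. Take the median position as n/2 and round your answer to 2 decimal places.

Cumulative frequencies: 9, 19, 35, 45, 57
n = 57; position = n/2 = 28.5.
This falls in the class 30 to under 40: L = 30, F = 19, f = 16, h = 10.
Median ≈ 30 + ((28.5 − 19) / 16) × 10 = 35.9375

35.94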